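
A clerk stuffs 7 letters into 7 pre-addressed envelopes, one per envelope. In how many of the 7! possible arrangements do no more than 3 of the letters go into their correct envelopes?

# with exactly i fixed is C(7,i)·!(7-i); sum over i=0..3:
  i=0: C(7,0)·!7 = 1·1854 = 1854
  i=1: C(7,1)·!6 = 7·265 = 1855
  i=2: C(7,2)·!5 = 21·44 = 924
  i=3: C(7,3)·!4 = 35·9 = 315
Total = 4948.

4948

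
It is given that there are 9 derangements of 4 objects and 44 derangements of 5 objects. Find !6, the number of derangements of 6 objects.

265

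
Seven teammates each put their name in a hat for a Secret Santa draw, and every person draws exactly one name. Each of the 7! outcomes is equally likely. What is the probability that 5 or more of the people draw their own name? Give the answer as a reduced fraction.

11/2520

Favorable outcomes: Σ_{i≥5} C(7,i)·!(7-i) = 21·1 + 7·0 + 1·1 = 22.
Total outcomes: 7! = 5040.
Probability = 22/5040 = 11/2520.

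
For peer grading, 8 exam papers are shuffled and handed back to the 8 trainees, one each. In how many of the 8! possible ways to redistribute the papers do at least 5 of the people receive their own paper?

# with exactly i fixed is C(8,i)·!(8-i); sum over i=5..8:
  i=5: C(8,5)·!3 = 56·2 = 112
  i=6: C(8,6)·!2 = 28·1 = 28
  i=7: C(8,7)·!1 = 8·0 = 0
  i=8: C(8,8)·!0 = 1·1 = 1
Total = 141.

141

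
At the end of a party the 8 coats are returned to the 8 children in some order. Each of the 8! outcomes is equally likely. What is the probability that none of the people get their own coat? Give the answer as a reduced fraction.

Favorable outcomes: !8 = 14833.
Total outcomes: 8! = 40320.
Probability = 14833/40320 = 2119/5760.

2119/5760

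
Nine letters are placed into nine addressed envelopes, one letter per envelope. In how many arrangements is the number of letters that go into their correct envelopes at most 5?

362675

# with exactly i fixed is C(9,i)·!(9-i); sum over i=0..5:
  i=0: C(9,0)·!9 = 1·133496 = 133496
  i=1: C(9,1)·!8 = 9·14833 = 133497
  i=2: C(9,2)·!7 = 36·1854 = 66744
  i=3: C(9,3)·!6 = 84·265 = 22260
  i=4: C(9,4)·!5 = 126·44 = 5544
  i=5: C(9,5)·!4 = 126·9 = 1134
Total = 362675.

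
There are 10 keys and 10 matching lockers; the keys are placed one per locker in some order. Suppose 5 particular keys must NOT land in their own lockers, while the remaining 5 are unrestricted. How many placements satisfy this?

Let A_j be the event that the j-th constrained one is fixed. By inclusion-exclusion over the 5 events:
Σ_{j=0}^{5} (-1)^j C(5,j)(10-j)!
= C(5,0)·10! - C(5,1)·9! + C(5,2)·8! - C(5,3)·7! + C(5,4)·6! - C(5,5)·5!
= 3628800 - 1814400 + 403200 - 50400 + 3600 - 120
= 2170680

2170680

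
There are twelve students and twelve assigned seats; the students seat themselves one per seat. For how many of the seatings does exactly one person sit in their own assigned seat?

Choose which one of the 12 is fixed: C(12,1) = 12.
The remaining 11 must be deranged: !11 = 14684570.
Total: 12 × 14684570 = 176214840.

176214840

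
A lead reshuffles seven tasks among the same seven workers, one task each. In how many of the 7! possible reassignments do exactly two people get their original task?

Choose which 2 of the 7 are fixed: C(7,2) = 21.
The other 5 form a derangement: !5 = 44.
Total: 21 × 44 = 924.

924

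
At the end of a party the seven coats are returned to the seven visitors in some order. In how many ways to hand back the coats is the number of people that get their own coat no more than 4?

Sum C(7,i)·!(7-i) for i = 0..4:
  i=0: C(7,0)·!7 = 1·1854 = 1854
  i=1: C(7,1)·!6 = 7·265 = 1855
  i=2: C(7,2)·!5 = 21·44 = 924
  i=3: C(7,3)·!4 = 35·9 = 315
  i=4: C(7,4)·!3 = 35·2 = 70
Total = 5018.

5018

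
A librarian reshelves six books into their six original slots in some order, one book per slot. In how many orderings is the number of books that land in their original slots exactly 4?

Choose which 4 of the 6 are fixed: C(6,4) = 15.
The other 2 form a derangement: !2 = 1.
Total: 15 × 1 = 15.

15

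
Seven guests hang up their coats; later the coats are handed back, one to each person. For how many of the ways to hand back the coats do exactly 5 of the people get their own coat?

21

Pick the 5 fixed positions: C(7,5) = 21 ways.
The other 2 form a derangement: !2 = 1.
Total: 21 × 1 = 21.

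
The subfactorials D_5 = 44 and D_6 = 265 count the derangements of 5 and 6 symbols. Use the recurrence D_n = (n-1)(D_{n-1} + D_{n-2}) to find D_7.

D_7 = (7-1)·(D_6 + D_5) = 6·(265 + 44) = 6·309 = 1854.

1854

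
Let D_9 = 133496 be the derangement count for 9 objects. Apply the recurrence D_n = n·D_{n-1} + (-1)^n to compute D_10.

1334961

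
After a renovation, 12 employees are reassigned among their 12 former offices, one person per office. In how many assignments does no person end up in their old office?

The subfactorial !12 = [12!/e] (nearest integer).
12! = 479001600, and 479001600/e ≈ 176214840.93, so !12 = 176214841.

176214841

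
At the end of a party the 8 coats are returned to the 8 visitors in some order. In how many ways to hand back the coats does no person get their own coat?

14833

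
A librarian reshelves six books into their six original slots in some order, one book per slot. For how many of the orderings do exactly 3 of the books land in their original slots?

Choose which 3 of the 6 are fixed: C(6,3) = 20.
The other 3 form a derangement: !3 = 2.
Total: 20 × 2 = 40.

40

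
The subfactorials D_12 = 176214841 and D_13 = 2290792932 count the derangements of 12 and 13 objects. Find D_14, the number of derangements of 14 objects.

32071101049

D_14 = (14-1)·(D_13 + D_12) = 13·(2290792932 + 176214841) = 13·2467007773 = 32071101049.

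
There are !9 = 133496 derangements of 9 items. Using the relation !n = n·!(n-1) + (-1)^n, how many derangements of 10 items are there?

1334961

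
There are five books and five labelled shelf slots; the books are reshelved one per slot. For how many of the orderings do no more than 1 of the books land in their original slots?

89

Sum C(5,i)·!(5-i) for i = 0..1:
  i=0: C(5,0)·!5 = 1·44 = 44
  i=1: C(5,1)·!4 = 5·9 = 45
Total = 89.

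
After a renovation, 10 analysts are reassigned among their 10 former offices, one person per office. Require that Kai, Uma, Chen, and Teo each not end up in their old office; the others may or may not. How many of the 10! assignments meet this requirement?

Inclusion-exclusion on the 4 forbidden self-matches:
Σ_{j=0}^{4} (-1)^j C(4,j)(10-j)!
= C(4,0)·10! - C(4,1)·9! + C(4,2)·8! - C(4,3)·7! + C(4,4)·6!
= 3628800 - 1451520 + 241920 - 20160 + 720
= 2399760

2399760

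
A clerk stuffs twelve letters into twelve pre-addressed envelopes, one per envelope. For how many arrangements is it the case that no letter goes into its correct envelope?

176214841

!12 = 12! · Σ_{k=0}^{12} (-1)^k/k!
= 12! - 12!/1! + 12!/2! - 12!/3! + 12!/4! - 12!/5! + 12!/6! - 12!/7! + 12!/8! - 12!/9! + 12!/10! - 12!/11! + 12!/12!
= 479001600 - 479001600 + 239500800 - 79833600 + 19958400 - 3991680 + 665280 - 95040 + 11880 - 1320 + 132 - 12 + 1
= 176214841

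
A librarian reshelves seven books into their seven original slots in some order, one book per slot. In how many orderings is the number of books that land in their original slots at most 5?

5039

# with exactly i fixed is C(7,i)·!(7-i); sum over i=0..5:
  i=0: C(7,0)·!7 = 1·1854 = 1854
  i=1: C(7,1)·!6 = 7·265 = 1855
  i=2: C(7,2)·!5 = 21·44 = 924
  i=3: C(7,3)·!4 = 35·9 = 315
  i=4: C(7,4)·!3 = 35·2 = 70
  i=5: C(7,5)·!2 = 21·1 = 21
Total = 5039.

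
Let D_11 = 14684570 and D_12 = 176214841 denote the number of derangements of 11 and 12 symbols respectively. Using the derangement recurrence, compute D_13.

D_13 = (13-1)·(D_12 + D_11) = 12·(176214841 + 14684570) = 12·190899411 = 2290792932.

2290792932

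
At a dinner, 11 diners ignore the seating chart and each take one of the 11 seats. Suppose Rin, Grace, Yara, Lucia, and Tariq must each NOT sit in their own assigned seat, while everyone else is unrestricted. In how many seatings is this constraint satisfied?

Inclusion-exclusion on the 5 forbidden self-matches:
Σ_{j=0}^{5} (-1)^j C(5,j)(11-j)!
= C(5,0)·11! - C(5,1)·10! + C(5,2)·9! - C(5,3)·8! + C(5,4)·7! - C(5,5)·6!
= 39916800 - 18144000 + 3628800 - 403200 + 25200 - 720
= 25022880

25022880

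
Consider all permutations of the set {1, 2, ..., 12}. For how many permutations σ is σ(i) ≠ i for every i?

176214841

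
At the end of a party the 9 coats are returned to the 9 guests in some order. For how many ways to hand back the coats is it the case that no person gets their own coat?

133496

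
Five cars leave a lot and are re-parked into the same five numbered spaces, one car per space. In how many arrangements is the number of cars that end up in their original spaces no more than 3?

Sum C(5,i)·!(5-i) for i = 0..3:
  i=0: C(5,0)·!5 = 1·44 = 44
  i=1: C(5,1)·!4 = 5·9 = 45
  i=2: C(5,2)·!3 = 10·2 = 20
  i=3: C(5,3)·!2 = 10·1 = 10
Total = 119.

119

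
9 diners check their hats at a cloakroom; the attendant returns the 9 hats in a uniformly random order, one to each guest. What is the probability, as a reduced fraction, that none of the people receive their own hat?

16687/45360

Favorable outcomes: !9 = 133496.
Total outcomes: 9! = 362880.
Probability = 133496/362880 = 16687/45360.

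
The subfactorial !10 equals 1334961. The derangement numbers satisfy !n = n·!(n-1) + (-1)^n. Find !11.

!11 = 11·1334961 - 1 = 14684570.

14684570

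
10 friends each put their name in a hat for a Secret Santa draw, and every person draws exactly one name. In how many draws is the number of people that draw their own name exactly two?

Pick the 2 fixed positions: C(10,2) = 45 ways.
The remaining 8 must be deranged: !8 = 14833.
Total: 45 × 14833 = 667485.

667485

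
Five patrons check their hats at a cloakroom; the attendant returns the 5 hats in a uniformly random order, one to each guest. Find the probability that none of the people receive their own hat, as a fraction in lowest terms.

11/30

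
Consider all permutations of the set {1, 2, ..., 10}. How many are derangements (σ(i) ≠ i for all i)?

1334961

By inclusion-exclusion, !10 = Σ (-1)^k · 10!/k! for k=0..10
= 10! - 10!/1! + 10!/2! - 10!/3! + 10!/4! - 10!/5! + 10!/6! - 10!/7! + 10!/8! - 10!/9! + 10!/10!
= 3628800 - 3628800 + 1814400 - 604800 + 151200 - 30240 + 5040 - 720 + 90 - 10 + 1
= 1334961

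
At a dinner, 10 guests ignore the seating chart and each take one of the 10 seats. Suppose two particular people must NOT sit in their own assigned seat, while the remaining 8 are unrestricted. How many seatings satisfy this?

Let A_j be the event that the j-th constrained one is fixed. By inclusion-exclusion over the 2 events:
Σ_{j=0}^{2} (-1)^j C(2,j)(10-j)!
= C(2,0)·10! - C(2,1)·9! + C(2,2)·8!
= 3628800 - 725760 + 40320
= 2943360

2943360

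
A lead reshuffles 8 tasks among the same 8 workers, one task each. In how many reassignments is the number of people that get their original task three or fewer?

# with exactly i fixed is C(8,i)·!(8-i); sum over i=0..3:
  i=0: C(8,0)·!8 = 1·14833 = 14833
  i=1: C(8,1)·!7 = 8·1854 = 14832
  i=2: C(8,2)·!6 = 28·265 = 7420
  i=3: C(8,3)·!5 = 56·44 = 2464
Total = 39549.

39549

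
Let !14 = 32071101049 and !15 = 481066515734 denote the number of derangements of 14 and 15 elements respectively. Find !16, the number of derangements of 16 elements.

!16 = (16-1)·(!15 + !14) = 15·(481066515734 + 32071101049) = 15·513137616783 = 7697064251745.

7697064251745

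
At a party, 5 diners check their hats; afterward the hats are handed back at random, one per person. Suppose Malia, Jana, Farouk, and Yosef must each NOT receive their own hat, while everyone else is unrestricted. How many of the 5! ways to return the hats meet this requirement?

53

Let A_j be the event that the j-th constrained one is fixed. By inclusion-exclusion over the 4 events:
Σ_{j=0}^{4} (-1)^j C(4,j)(5-j)!
= C(4,0)·5! - C(4,1)·4! + C(4,2)·3! - C(4,3)·2! + C(4,4)·1!
= 120 - 96 + 36 - 8 + 1
= 53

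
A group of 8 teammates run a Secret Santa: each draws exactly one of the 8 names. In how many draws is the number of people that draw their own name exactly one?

Choose which one of the 8 is fixed: C(8,1) = 8.
The remaining 7 must be deranged: !7 = 1854.
Total: 8 × 1854 = 14832.

14832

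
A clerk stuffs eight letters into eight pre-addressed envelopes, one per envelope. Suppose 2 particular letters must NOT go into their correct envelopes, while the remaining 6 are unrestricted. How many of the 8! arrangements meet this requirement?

30960

Let A_j be the event that the j-th constrained one is fixed. By inclusion-exclusion over the 2 events:
Σ_{j=0}^{2} (-1)^j C(2,j)(8-j)!
= C(2,0)·8! - C(2,1)·7! + C(2,2)·6!
= 40320 - 10080 + 720
= 30960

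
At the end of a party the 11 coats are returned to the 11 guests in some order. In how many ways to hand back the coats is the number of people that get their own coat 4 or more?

757934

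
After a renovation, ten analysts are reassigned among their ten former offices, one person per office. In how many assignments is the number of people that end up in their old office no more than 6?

Sum C(10,i)·!(10-i) for i = 0..6:
  i=0: C(10,0)·!10 = 1·1334961 = 1334961
  i=1: C(10,1)·!9 = 10·133496 = 1334960
  i=2: C(10,2)·!8 = 45·14833 = 667485
  i=3: C(10,3)·!7 = 120·1854 = 222480
  i=4: C(10,4)·!6 = 210·265 = 55650
  i=5: C(10,5)·!5 = 252·44 = 11088
  i=6: C(10,6)·!4 = 210·9 = 1890
Total = 3628514.

3628514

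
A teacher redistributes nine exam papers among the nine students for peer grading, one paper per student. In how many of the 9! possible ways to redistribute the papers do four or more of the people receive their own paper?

6883

# with exactly i fixed is C(9,i)·!(9-i); sum over i=4..9:
  i=4: C(9,4)·!5 = 126·44 = 5544
  i=5: C(9,5)·!4 = 126·9 = 1134
  i=6: C(9,6)·!3 = 84·2 = 168
  i=7: C(9,7)·!2 = 36·1 = 36
  i=8: C(9,8)·!1 = 9·0 = 0
  i=9: C(9,9)·!0 = 1·1 = 1
Total = 6883.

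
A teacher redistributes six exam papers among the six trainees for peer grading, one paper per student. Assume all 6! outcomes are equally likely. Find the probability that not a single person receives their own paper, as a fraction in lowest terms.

Favorable outcomes: !6 = 265.
Total outcomes: 6! = 720.
Probability = 265/720 = 53/144.

53/144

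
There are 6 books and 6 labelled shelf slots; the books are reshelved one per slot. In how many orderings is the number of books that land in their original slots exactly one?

Pick the single fixed position: C(6,1) = 6 ways.
The remaining 5 must be deranged: !5 = 44.
Total: 6 × 44 = 264.

264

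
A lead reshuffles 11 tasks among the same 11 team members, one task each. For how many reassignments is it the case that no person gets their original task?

Use !n = (n-1)(!(n-1) + !(n-2)).
!11 = 10·(1334961 + 133496) = 10·1468457 = 14684570

14684570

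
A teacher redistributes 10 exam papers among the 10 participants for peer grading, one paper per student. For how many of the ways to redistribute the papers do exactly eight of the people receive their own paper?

45

Pick the 8 fixed positions: C(10,8) = 45 ways.
The remaining 2 must be deranged: !2 = 1.
Total: 45 × 1 = 45.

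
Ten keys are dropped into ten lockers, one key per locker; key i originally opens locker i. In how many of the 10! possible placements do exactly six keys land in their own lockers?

1890

Pick the 6 fixed positions: C(10,6) = 210 ways.
The remaining 4 must be deranged: !4 = 9.
Total: 210 × 9 = 1890.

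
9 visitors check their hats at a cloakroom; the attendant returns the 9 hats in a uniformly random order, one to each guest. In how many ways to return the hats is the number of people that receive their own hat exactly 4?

Pick the 4 fixed positions: C(9,4) = 126 ways.
The remaining 5 must be deranged: !5 = 44.
Total: 126 × 44 = 5544.

5544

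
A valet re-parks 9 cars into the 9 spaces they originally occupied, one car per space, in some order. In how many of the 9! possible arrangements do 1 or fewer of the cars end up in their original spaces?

# with exactly i fixed is C(9,i)·!(9-i); sum over i=0..1:
  i=0: C(9,0)·!9 = 1·133496 = 133496
  i=1: C(9,1)·!8 = 9·14833 = 133497
Total = 266993.

266993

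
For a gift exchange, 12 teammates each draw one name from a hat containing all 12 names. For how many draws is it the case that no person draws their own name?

Recurrence: !12 = 12·!11 + (-1)^12.
!12 = 12·14684570 + 1 = 176214841

176214841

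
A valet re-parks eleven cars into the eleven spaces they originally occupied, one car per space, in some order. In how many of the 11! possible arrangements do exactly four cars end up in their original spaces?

611820

Pick the 4 fixed positions: C(11,4) = 330 ways.
The other 7 form a derangement: !7 = 1854.
Total: 330 × 1854 = 611820.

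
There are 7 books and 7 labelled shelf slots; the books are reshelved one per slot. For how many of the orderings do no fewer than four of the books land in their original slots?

92

Sum C(7,i)·!(7-i) for i = 4..7:
  i=4: C(7,4)·!3 = 35·2 = 70
  i=5: C(7,5)·!2 = 21·1 = 21
  i=6: C(7,6)·!1 = 7·0 = 0
  i=7: C(7,7)·!0 = 1·1 = 1
Total = 92.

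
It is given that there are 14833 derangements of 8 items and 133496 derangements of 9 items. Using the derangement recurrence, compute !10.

1334961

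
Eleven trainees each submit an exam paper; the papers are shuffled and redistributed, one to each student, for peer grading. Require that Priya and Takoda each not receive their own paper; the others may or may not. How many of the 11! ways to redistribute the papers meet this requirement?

33022080

Let A_j be the event that the j-th constrained one is fixed. By inclusion-exclusion over the 2 events:
Σ_{j=0}^{2} (-1)^j C(2,j)(11-j)!
= C(2,0)·11! - C(2,1)·10! + C(2,2)·9!
= 39916800 - 7257600 + 362880
= 33022080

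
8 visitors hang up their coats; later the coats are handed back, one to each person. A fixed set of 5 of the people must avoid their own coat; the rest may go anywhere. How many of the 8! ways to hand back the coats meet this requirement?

Inclusion-exclusion on the 5 forbidden self-matches:
Σ_{j=0}^{5} (-1)^j C(5,j)(8-j)!
= C(5,0)·8! - C(5,1)·7! + C(5,2)·6! - C(5,3)·5! + C(5,4)·4! - C(5,5)·3!
= 40320 - 25200 + 7200 - 1200 + 120 - 6
= 21234

21234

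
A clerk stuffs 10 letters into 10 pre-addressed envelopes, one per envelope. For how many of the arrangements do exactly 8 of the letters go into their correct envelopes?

45

Choose which 8 of the 10 are fixed: C(10,8) = 45.
The remaining 2 must be deranged: !2 = 1.
Total: 45 × 1 = 45.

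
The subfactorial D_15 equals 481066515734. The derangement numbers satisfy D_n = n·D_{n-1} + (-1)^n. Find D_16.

D_16 = 16·481066515734 + 1 = 7697064251745.

7697064251745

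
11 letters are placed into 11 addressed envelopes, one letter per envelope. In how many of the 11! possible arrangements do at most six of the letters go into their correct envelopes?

Sum C(11,i)·!(11-i) for i = 0..6:
  i=0: C(11,0)·!11 = 1·14684570 = 14684570
  i=1: C(11,1)·!10 = 11·1334961 = 14684571
  i=2: C(11,2)·!9 = 55·133496 = 7342280
  i=3: C(11,3)·!8 = 165·14833 = 2447445
  i=4: C(11,4)·!7 = 330·1854 = 611820
  i=5: C(11,5)·!6 = 462·265 = 122430
  i=6: C(11,6)·!5 = 462·44 = 20328
Total = 39913444.

39913444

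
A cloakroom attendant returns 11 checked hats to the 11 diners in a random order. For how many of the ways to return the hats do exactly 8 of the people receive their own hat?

330

Choose which 8 of the 11 are fixed: C(11,8) = 165.
The remaining 3 must be deranged: !3 = 2.
Total: 165 × 2 = 330.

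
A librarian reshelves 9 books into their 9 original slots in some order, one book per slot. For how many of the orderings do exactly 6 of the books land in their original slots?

168

Choose which 6 of the 9 are fixed: C(9,6) = 84.
The remaining 3 must be deranged: !3 = 2.
Total: 84 × 2 = 168.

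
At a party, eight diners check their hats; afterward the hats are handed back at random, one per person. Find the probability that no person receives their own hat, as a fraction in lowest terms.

2119/5760

Favorable outcomes: !8 = 14833.
Total outcomes: 8! = 40320.
Probability = 14833/40320 = 2119/5760.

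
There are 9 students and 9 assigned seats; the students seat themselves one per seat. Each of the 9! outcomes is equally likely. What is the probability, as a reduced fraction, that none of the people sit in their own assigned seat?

16687/45360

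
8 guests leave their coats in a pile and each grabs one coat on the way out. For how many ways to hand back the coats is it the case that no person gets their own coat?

14833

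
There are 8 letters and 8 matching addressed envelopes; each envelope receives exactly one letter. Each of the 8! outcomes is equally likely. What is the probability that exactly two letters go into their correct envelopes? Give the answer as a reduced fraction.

53/288

Favorable outcomes: C(8,2)·!6 = 28·265 = 7420.
Total outcomes: 8! = 40320.
Probability = 7420/40320 = 53/288.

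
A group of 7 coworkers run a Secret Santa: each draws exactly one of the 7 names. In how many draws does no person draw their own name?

Recurrence: !7 = 6·(!6 + !5).
!7 = 6·(265 + 44) = 6·309 = 1854

1854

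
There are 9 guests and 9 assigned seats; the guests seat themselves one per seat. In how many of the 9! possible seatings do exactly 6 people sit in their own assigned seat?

Choose which 6 of the 9 are fixed: C(9,6) = 84.
The remaining 3 must be deranged: !3 = 2.
Total: 84 × 2 = 168.

168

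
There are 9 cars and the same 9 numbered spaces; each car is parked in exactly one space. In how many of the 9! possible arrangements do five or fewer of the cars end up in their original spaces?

# with exactly i fixed is C(9,i)·!(9-i); sum over i=0..5:
  i=0: C(9,0)·!9 = 1·133496 = 133496
  i=1: C(9,1)·!8 = 9·14833 = 133497
  i=2: C(9,2)·!7 = 36·1854 = 66744
  i=3: C(9,3)·!6 = 84·265 = 22260
  i=4: C(9,4)·!5 = 126·44 = 5544
  i=5: C(9,5)·!4 = 126·9 = 1134
Total = 362675.

362675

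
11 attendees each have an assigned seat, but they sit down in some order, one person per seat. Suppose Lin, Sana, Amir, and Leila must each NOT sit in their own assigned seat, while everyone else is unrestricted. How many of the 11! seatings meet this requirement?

27422640

Let A_j be the event that the j-th constrained one is fixed. By inclusion-exclusion over the 4 events:
Σ_{j=0}^{4} (-1)^j C(4,j)(11-j)!
= C(4,0)·11! - C(4,1)·10! + C(4,2)·9! - C(4,3)·8! + C(4,4)·7!
= 39916800 - 14515200 + 2177280 - 161280 + 5040
= 27422640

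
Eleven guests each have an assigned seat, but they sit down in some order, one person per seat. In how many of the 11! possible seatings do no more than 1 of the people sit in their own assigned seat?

# with exactly i fixed is C(11,i)·!(11-i); sum over i=0..1:
  i=0: C(11,0)·!11 = 1·14684570 = 14684570
  i=1: C(11,1)·!10 = 11·1334961 = 14684571
Total = 29369141.

29369141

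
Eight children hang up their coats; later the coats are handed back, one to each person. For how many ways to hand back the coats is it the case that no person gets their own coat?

14833

By inclusion-exclusion, !8 = Σ (-1)^k · 8!/k! for k=0..8
= 8! - 8!/1! + 8!/2! - 8!/3! + 8!/4! - 8!/5! + 8!/6! - 8!/7! + 8!/8!
= 40320 - 40320 + 20160 - 6720 + 1680 - 336 + 56 - 8 + 1
= 14833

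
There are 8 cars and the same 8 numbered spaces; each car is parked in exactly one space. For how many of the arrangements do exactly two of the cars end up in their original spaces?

7420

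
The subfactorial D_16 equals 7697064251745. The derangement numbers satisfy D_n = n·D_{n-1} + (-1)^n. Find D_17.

130850092279664

D_17 = 17·7697064251745 - 1 = 130850092279664.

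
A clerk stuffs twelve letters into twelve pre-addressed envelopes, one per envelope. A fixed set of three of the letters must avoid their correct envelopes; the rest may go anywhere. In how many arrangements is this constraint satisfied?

369774720

Inclusion-exclusion on the 3 forbidden self-matches:
Σ_{j=0}^{3} (-1)^j C(3,j)(12-j)!
= C(3,0)·12! - C(3,1)·11! + C(3,2)·10! - C(3,3)·9!
= 479001600 - 119750400 + 10886400 - 362880
= 369774720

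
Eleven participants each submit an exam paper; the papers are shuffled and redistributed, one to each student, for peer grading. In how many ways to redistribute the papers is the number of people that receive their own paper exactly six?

20328

Choose which 6 of the 11 are fixed: C(11,6) = 462.
The other 5 form a derangement: !5 = 44.
Total: 462 × 44 = 20328.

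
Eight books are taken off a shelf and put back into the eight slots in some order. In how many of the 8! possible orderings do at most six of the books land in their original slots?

40319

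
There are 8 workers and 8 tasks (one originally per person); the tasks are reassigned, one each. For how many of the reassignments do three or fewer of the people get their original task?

39549

# with exactly i fixed is C(8,i)·!(8-i); sum over i=0..3:
  i=0: C(8,0)·!8 = 1·14833 = 14833
  i=1: C(8,1)·!7 = 8·1854 = 14832
  i=2: C(8,2)·!6 = 28·265 = 7420
  i=3: C(8,3)·!5 = 56·44 = 2464
Total = 39549.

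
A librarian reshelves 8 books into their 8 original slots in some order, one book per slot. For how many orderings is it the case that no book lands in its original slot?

14833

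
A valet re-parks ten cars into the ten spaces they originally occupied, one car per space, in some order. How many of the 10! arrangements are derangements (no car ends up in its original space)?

1334961

!10 = 10! · Σ_{k=0}^{10} (-1)^k/k!
= 10! - 10!/1! + 10!/2! - 10!/3! + 10!/4! - 10!/5! + 10!/6! - 10!/7! + 10!/8! - 10!/9! + 10!/10!
= 3628800 - 3628800 + 1814400 - 604800 + 151200 - 30240 + 5040 - 720 + 90 - 10 + 1
= 1334961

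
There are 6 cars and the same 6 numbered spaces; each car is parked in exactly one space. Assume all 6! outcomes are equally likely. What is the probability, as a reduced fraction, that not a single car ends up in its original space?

Favorable outcomes: !6 = 265.
Total outcomes: 6! = 720.
Probability = 265/720 = 53/144.

53/144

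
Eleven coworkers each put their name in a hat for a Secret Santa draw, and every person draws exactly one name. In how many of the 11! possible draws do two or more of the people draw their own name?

10547659

# with exactly i fixed is C(11,i)·!(11-i); sum over i=2..11:
  i=2: C(11,2)·!9 = 55·133496 = 7342280
  i=3: C(11,3)·!8 = 165·14833 = 2447445
  i=4: C(11,4)·!7 = 330·1854 = 611820
  i=5: C(11,5)·!6 = 462·265 = 122430
  i=6: C(11,6)·!5 = 462·44 = 20328
  i=7: C(11,7)·!4 = 330·9 = 2970
  i=8: C(11,8)·!3 = 165·2 = 330
  i=9: C(11,9)·!2 = 55·1 = 55
  i=10: C(11,10)·!1 = 11·0 = 0
  i=11: C(11,11)·!0 = 1·1 = 1
Total = 10547659.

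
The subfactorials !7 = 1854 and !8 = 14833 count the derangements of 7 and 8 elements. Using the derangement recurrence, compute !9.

133496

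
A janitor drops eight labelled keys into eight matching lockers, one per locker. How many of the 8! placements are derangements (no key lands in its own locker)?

14833

Recurrence: !8 = 8·!7 + (-1)^8.
!8 = 8·1854 + 1 = 14833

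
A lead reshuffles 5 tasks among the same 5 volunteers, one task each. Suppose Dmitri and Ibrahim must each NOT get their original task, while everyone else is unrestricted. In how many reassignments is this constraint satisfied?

78

Let A_j be the event that the j-th constrained one is fixed. By inclusion-exclusion over the 2 events:
Σ_{j=0}^{2} (-1)^j C(2,j)(5-j)!
= C(2,0)·5! - C(2,1)·4! + C(2,2)·3!
= 120 - 48 + 6
= 78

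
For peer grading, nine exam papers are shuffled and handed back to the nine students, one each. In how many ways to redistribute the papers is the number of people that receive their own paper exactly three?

22260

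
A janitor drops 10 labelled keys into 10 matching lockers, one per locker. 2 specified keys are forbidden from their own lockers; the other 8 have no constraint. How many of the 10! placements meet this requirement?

Inclusion-exclusion on the 2 forbidden self-matches:
Σ_{j=0}^{2} (-1)^j C(2,j)(10-j)!
= C(2,0)·10! - C(2,1)·9! + C(2,2)·8!
= 3628800 - 725760 + 40320
= 2943360

2943360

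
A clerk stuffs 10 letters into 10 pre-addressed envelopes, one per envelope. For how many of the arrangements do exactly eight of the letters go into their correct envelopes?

Choose which 8 of the 10 are fixed: C(10,8) = 45.
The remaining 2 must be deranged: !2 = 1.
Total: 45 × 1 = 45.

45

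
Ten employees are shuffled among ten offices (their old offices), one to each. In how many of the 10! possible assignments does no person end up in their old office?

1334961

Recurrence: !10 = 9·(!9 + !8).
!10 = 9·(133496 + 14833) = 9·148329 = 1334961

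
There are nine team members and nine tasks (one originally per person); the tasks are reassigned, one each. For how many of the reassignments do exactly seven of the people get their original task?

36

Pick the 7 fixed positions: C(9,7) = 36 ways.
The remaining 2 must be deranged: !2 = 1.
Total: 36 × 1 = 36.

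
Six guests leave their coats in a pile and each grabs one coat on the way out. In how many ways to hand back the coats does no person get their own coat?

The subfactorial !6 = [6!/e] (nearest integer).
6! = 720, and 720/e ≈ 264.87, so !6 = 265.

265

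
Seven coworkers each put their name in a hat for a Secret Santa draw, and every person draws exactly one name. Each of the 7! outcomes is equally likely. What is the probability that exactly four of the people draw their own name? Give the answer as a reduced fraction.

Favorable outcomes: C(7,4)·!3 = 35·2 = 70.
Total outcomes: 7! = 5040.
Probability = 70/5040 = 1/72.

1/72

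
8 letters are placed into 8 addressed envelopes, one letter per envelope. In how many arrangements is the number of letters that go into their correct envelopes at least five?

141

Sum C(8,i)·!(8-i) for i = 5..8:
  i=5: C(8,5)·!3 = 56·2 = 112
  i=6: C(8,6)·!2 = 28·1 = 28
  i=7: C(8,7)·!1 = 8·0 = 0
  i=8: C(8,8)·!0 = 1·1 = 1
Total = 141.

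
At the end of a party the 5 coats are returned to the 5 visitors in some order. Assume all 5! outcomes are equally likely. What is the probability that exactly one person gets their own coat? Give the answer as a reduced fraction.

Favorable outcomes: C(5,1)·!4 = 5·9 = 45.
Total outcomes: 5! = 120.
Probability = 45/120 = 3/8.

3/8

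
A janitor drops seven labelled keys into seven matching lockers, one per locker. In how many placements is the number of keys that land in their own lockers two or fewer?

4633

Sum C(7,i)·!(7-i) for i = 0..2:
  i=0: C(7,0)·!7 = 1·1854 = 1854
  i=1: C(7,1)·!6 = 7·265 = 1855
  i=2: C(7,2)·!5 = 21·44 = 924
Total = 4633.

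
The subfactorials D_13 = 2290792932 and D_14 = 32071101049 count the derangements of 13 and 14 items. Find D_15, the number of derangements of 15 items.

481066515734

D_15 = (15-1)·(D_14 + D_13) = 14·(32071101049 + 2290792932) = 14·34361893981 = 481066515734.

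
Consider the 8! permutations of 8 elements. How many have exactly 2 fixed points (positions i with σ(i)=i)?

Pick the 2 fixed positions: C(8,2) = 28 ways.
The remaining 6 must be deranged: !6 = 265.
Total: 28 × 265 = 7420.

7420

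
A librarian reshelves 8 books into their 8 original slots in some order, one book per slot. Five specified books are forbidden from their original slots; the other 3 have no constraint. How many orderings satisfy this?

Inclusion-exclusion on the 5 forbidden self-matches:
Σ_{j=0}^{5} (-1)^j C(5,j)(8-j)!
= C(5,0)·8! - C(5,1)·7! + C(5,2)·6! - C(5,3)·5! + C(5,4)·4! - C(5,5)·3!
= 40320 - 25200 + 7200 - 1200 + 120 - 6
= 21234

21234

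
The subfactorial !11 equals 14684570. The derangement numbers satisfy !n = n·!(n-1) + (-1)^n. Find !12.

176214841

!12 = 12·14684570 + 1 = 176214841.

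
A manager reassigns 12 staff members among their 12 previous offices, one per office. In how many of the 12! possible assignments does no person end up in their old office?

176214841

By inclusion-exclusion, !12 = Σ (-1)^k · 12!/k! for k=0..12
= 12! - 12!/1! + 12!/2! - 12!/3! + 12!/4! - 12!/5! + 12!/6! - 12!/7! + 12!/8! - 12!/9! + 12!/10! - 12!/11! + 12!/12!
= 479001600 - 479001600 + 239500800 - 79833600 + 19958400 - 3991680 + 665280 - 95040 + 11880 - 1320 + 132 - 12 + 1
= 176214841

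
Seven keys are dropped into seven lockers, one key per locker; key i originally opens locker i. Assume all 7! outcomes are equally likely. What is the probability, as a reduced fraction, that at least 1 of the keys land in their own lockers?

177/280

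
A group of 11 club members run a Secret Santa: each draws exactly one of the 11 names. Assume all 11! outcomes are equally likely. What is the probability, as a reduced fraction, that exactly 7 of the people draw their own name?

Favorable outcomes: C(11,7)·!4 = 330·9 = 2970.
Total outcomes: 11! = 39916800.
Probability = 2970/39916800 = 1/13440.

1/13440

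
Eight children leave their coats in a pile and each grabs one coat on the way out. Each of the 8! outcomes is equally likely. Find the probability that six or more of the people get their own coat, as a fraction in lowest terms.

29/40320

Favorable outcomes: Σ_{i≥6} C(8,i)·!(8-i) = 28·1 + 8·0 + 1·1 = 29.
Total outcomes: 8! = 40320.
Probability = 29/40320 = 29/40320.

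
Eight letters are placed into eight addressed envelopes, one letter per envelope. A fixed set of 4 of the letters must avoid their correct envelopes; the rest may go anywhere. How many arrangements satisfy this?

24024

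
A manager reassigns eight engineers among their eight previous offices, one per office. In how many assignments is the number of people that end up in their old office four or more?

771

# with exactly i fixed is C(8,i)·!(8-i); sum over i=4..8:
  i=4: C(8,4)·!4 = 70·9 = 630
  i=5: C(8,5)·!3 = 56·2 = 112
  i=6: C(8,6)·!2 = 28·1 = 28
  i=7: C(8,7)·!1 = 8·0 = 0
  i=8: C(8,8)·!0 = 1·1 = 1
Total = 771.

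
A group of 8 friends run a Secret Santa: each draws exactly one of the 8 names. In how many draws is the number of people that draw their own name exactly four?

630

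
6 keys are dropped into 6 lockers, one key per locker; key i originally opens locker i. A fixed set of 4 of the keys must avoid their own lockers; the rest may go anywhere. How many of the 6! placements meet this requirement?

362

Inclusion-exclusion on the 4 forbidden self-matches:
Σ_{j=0}^{4} (-1)^j C(4,j)(6-j)!
= C(4,0)·6! - C(4,1)·5! + C(4,2)·4! - C(4,3)·3! + C(4,4)·2!
= 720 - 480 + 144 - 24 + 2
= 362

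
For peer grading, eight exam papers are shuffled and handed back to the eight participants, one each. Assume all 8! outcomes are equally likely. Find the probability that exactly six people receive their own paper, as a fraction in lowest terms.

1/1440

Favorable outcomes: C(8,6)·!2 = 28·1 = 28.
Total outcomes: 8! = 40320.
Probability = 28/40320 = 1/1440.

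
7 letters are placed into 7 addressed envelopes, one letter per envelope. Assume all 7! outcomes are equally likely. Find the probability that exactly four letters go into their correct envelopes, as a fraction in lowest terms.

1/72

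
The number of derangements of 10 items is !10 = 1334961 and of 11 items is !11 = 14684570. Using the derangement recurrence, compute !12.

176214841

!12 = (12-1)·(!11 + !10) = 11·(14684570 + 1334961) = 11·16019531 = 176214841.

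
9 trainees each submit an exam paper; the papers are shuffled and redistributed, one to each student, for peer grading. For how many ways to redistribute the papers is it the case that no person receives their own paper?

133496

!9 is the nearest integer to 9!/e.
9! = 362880, and 362880/e ≈ 133496.09, so !9 = 133496.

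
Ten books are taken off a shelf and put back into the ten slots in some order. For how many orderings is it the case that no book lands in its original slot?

1334961

Recurrence: !10 = 9·(!9 + !8).
!10 = 9·(133496 + 14833) = 9·148329 = 1334961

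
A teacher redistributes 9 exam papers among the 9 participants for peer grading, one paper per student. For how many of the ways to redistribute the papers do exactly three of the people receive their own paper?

Pick the 3 fixed positions: C(9,3) = 84 ways.
The remaining 6 must be deranged: !6 = 265.
Total: 84 × 265 = 22260.

22260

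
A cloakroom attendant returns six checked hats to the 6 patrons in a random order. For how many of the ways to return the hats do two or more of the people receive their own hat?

191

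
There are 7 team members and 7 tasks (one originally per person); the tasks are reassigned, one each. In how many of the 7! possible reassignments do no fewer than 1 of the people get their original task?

3186

Sum C(7,i)·!(7-i) for i = 1..7:
  i=1: C(7,1)·!6 = 7·265 = 1855
  i=2: C(7,2)·!5 = 21·44 = 924
  i=3: C(7,3)·!4 = 35·9 = 315
  i=4: C(7,4)·!3 = 35·2 = 70
  i=5: C(7,5)·!2 = 21·1 = 21
  i=6: C(7,6)·!1 = 7·0 = 0
  i=7: C(7,7)·!0 = 1·1 = 1
Total = 3186.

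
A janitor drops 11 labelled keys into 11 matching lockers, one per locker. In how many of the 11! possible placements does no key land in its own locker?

The number of derangements of 11 is !11 = Σ_{k=0}^{11} (-1)^k·11!/k!
= 11! - 11!/1! + 11!/2! - 11!/3! + 11!/4! - 11!/5! + 11!/6! - 11!/7! + 11!/8! - 11!/9! + 11!/10! - 11!/11!
= 39916800 - 39916800 + 19958400 - 6652800 + 1663200 - 332640 + 55440 - 7920 + 990 - 110 + 11 - 1
= 14684570

14684570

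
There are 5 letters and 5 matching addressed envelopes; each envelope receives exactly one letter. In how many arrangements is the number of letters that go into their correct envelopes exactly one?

45

Pick the single fixed position: C(5,1) = 5 ways.
The remaining 4 must be deranged: !4 = 9.
Total: 5 × 9 = 45.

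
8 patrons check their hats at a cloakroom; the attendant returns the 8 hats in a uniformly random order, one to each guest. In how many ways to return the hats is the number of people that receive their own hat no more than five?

Sum C(8,i)·!(8-i) for i = 0..5:
  i=0: C(8,0)·!8 = 1·14833 = 14833
  i=1: C(8,1)·!7 = 8·1854 = 14832
  i=2: C(8,2)·!6 = 28·265 = 7420
  i=3: C(8,3)·!5 = 56·44 = 2464
  i=4: C(8,4)·!4 = 70·9 = 630
  i=5: C(8,5)·!3 = 56·2 = 112
Total = 40291.

40291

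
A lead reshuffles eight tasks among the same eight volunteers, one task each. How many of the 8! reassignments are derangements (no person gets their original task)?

!8 is the nearest integer to 8!/e.
8! = 40320, and 40320/e ≈ 14832.90, so !8 = 14833.

14833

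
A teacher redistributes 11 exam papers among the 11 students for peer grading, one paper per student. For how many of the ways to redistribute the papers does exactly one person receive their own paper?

14684571

Pick the single fixed position: C(11,1) = 11 ways.
The other 10 form a derangement: !10 = 1334961.
Total: 11 × 1334961 = 14684571.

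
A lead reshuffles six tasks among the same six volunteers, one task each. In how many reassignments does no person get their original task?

265

!6 = 6! · Σ_{k=0}^{6} (-1)^k/k!
= 6! - 6!/1! + 6!/2! - 6!/3! + 6!/4! - 6!/5! + 6!/6!
= 720 - 720 + 360 - 120 + 30 - 6 + 1
= 265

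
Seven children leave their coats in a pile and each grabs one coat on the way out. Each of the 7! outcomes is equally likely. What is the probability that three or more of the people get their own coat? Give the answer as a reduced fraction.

Favorable outcomes: Σ_{i≥3} C(7,i)·!(7-i) = 35·9 + 35·2 + 21·1 + 7·0 + 1·1 = 407.
Total outcomes: 7! = 5040.
Probability = 407/5040 = 407/5040.

407/5040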